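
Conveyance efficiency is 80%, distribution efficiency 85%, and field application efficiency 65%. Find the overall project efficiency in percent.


Ec = 0.8, Eb = 0.85, Ea = 0.65
E = 0.8 * 0.85 * 0.65 * 100 = 44.2000%

44.2000 %


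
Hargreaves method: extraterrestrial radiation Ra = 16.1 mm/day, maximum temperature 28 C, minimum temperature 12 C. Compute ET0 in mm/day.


Tmean = (Tmax + Tmin)/2 = (28 + 12)/2 = 20.0
ET0 = 0.0023 * 16.1 * (20.0 + 17.8) * sqrt(28 - 12)
ET0 = 0.0023 * 16.1 * 37.8 * 4.000000

5.5989 mm/day


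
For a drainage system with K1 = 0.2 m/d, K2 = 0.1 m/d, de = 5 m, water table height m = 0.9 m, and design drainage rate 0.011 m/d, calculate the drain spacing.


S^2 = 8*K2*de*m/q + 4*K1*m^2/q
S^2 = 8*0.1*5*0.9/0.011 + 4*0.2*0.9^2/0.011
S = sqrt(386.1818)

19.6515 m


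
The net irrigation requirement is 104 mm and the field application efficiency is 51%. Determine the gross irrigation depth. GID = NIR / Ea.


Ea = 51% = 0.51
GID = NIR / Ea = 104 / 0.51 = 203.9216 mm

203.9216 mm


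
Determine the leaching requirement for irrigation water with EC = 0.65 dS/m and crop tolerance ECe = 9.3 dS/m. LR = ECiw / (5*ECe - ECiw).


LR = ECiw / (5*ECe - ECiw)
LR = 0.65 / (5*9.3 - 0.65)
LR = 0.65 / 45.8500

0.0142


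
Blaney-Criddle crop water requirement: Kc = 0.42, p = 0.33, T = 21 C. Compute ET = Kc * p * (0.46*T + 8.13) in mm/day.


ET = Kc * p * (0.46*T + 8.13)
ET = 0.42 * 0.33 * (0.46*21 + 8.13)
ET = 0.42 * 0.33 * 17.7900

2.4657 mm/day


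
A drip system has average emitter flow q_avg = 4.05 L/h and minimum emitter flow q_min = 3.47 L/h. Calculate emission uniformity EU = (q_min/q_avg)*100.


EU = (q_min/q_avg)*100 = (3.47/4.05)*100 = 85.6790%

85.6790 %


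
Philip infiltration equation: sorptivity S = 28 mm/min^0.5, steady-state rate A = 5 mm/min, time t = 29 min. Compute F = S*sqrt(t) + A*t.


F = S*sqrt(t) + A*t
F = 28*sqrt(29) + 5*29
F = 28*5.385165 + 145

295.7846 mm


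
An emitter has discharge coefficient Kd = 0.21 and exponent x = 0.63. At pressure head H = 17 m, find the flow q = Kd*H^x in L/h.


q = Kd * H^x = 0.21 * 17^0.63 = 0.21 * 5.959129

1.2514 L/h


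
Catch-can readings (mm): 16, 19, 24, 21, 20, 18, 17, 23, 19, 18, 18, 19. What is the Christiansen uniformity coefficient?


mean = 19.333333 mm
MAD = 1.777778 mm
CU = (1 - 1.777778/19.333333)*100

90.8046 %


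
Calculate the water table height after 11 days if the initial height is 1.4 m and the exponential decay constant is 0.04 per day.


m = m0 * exp(-k*t)
m = 1.4 * exp(-0.04 * 11)
m = 1.4 * exp(-0.4400)

0.9017 m


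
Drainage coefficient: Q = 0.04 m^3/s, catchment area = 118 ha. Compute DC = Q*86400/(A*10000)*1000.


DC = Q * 86400 / (A * 10000) * 1000
DC = 0.04 * 86400 / (118 * 10000) * 1000
DC = 3456000.0000 / 1180000

2.9288 mm/day


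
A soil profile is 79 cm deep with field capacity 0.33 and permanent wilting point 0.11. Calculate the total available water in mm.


AWC = (FC - PWP) * d * 10
AWC = (0.33 - 0.11) * 79 * 10
AWC = 0.2200 * 79 * 10

173.8000 mm


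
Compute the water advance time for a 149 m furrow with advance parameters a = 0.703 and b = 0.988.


t = (L/a)^(1/b)
t = (149/0.703)^(1/0.988)
t = 211.948791^(1/0.988)

226.1959 min


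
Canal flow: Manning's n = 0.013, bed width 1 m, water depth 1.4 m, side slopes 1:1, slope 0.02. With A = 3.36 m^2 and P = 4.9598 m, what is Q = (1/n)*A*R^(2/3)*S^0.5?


R = A/P = 3.36/4.9598 = 0.677447
Q = (1/0.013) * 3.36 * 0.677447^(2/3) * 0.02^0.5

28.1943 m^3/s


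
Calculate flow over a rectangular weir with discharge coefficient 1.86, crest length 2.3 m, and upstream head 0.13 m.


Q = C * L * H^(3/2) = 1.86 * 2.3 * 0.13^1.5 = 1.86 * 2.3 * 0.046872

0.2005 m^3/s


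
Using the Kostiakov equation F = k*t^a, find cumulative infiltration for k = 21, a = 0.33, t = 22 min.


F = k * t^a = 21 * 22^0.33
F = 21 * 2.773317

58.2397 mm


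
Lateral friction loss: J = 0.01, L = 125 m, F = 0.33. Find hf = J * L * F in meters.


hf = J * L * F = 0.01 * 125 * 0.33 = 0.4125 m

0.4125 m


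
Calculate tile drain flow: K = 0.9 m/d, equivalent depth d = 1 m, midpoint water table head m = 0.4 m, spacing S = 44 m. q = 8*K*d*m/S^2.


q = 8*K*d*m/S^2
q = 8*0.9*1*0.4/44^2
q = 2.8800 / 1936

0.0015 m/d


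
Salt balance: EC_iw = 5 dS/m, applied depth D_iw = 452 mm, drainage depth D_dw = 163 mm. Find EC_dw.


EC_dw = EC_iw * D_iw / D_dw
EC_dw = 5 * 452 / 163
EC_dw = 2260 / 163

13.8650 dS/m


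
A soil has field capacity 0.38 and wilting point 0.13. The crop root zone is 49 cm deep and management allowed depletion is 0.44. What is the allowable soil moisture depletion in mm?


SMD = (FC - PWP) * d * MAD * 10
SMD = (0.38 - 0.13) * 49 * 0.44 * 10
SMD = 0.2500 * 49 * 0.44 * 10

53.9000 mm


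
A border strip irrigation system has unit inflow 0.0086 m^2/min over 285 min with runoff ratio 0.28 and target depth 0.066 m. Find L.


L = q*t/((1+r)*Z)
L = 0.0086*285/((1+0.28)*0.066)
L = 2.451/0.08448

29.0128 m


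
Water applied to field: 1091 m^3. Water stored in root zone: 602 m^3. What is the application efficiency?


Ea = V_root / V_field * 100 = 602 / 1091 * 100 = 55.1787%

55.1787 %


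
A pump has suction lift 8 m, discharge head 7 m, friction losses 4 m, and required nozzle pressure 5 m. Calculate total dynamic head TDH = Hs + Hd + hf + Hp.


TDH = Hs + Hd + hf + Hp = 8 + 7 + 4 + 5 = 24

24 m


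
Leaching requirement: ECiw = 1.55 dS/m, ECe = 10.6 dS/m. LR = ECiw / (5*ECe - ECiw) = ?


LR = ECiw / (5*ECe - ECiw)
LR = 1.55 / (5*10.6 - 1.55)
LR = 1.55 / 51.4500

0.0301


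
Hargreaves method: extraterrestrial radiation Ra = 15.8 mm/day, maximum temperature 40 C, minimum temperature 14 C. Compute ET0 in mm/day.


Tmean = (Tmax + Tmin)/2 = (40 + 14)/2 = 27.0
ET0 = 0.0023 * 15.8 * (27.0 + 17.8) * sqrt(40 - 14)
ET0 = 0.0023 * 15.8 * 44.8 * 5.099020

8.3014 mm/day


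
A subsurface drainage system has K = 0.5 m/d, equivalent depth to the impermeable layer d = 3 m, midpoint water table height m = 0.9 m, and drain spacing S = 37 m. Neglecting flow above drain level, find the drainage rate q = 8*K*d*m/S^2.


q = 8*K*d*m/S^2
q = 8*0.5*3*0.9/37^2
q = 10.8000 / 1369

0.0079 m/d


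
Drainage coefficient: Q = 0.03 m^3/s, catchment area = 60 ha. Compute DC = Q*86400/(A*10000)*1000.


DC = Q * 86400 / (A * 10000) * 1000
DC = 0.03 * 86400 / (60 * 10000) * 1000
DC = 2592000.0000 / 600000

4.3200 mm/day


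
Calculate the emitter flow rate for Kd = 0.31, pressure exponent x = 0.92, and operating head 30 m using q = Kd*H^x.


q = Kd * H^x = 0.31 * 30^0.92 = 0.31 * 22.853439

7.0846 L/h


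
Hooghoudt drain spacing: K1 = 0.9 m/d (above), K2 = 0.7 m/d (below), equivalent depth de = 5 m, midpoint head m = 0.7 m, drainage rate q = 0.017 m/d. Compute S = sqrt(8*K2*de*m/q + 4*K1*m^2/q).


S^2 = 8*K2*de*m/q + 4*K1*m^2/q
S^2 = 8*0.7*5*0.7/0.017 + 4*0.9*0.7^2/0.017
S = sqrt(1256.7059)

35.4500 m


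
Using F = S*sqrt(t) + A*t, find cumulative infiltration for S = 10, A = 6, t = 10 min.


F = S*sqrt(t) + A*t
F = 10*sqrt(10) + 6*10
F = 10*3.162278 + 60

91.6228 mm


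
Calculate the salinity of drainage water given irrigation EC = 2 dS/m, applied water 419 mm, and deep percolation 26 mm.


EC_dw = EC_iw * D_iw / D_dw
EC_dw = 2 * 419 / 26
EC_dw = 838 / 26

32.2308 dS/m


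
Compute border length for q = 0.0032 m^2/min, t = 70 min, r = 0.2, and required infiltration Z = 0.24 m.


L = q*t/((1+r)*Z)
L = 0.0032*70/((1+0.2)*0.24)
L = 0.224/0.288

0.7778 m


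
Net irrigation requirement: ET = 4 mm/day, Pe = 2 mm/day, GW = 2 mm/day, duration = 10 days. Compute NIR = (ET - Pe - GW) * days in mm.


Daily deficit = ET - Pe - GW = 4 - 2 - 2 = 0 mm/day
NIR = 0 * 10 = 0 mm

0 mm


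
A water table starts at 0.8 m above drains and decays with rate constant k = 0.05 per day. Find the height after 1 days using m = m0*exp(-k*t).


m = m0 * exp(-k*t)
m = 0.8 * exp(-0.05 * 1)
m = 0.8 * exp(-0.0500)

0.7610 m


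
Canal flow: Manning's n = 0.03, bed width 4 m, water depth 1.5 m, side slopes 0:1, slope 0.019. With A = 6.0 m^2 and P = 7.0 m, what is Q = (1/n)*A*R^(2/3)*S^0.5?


R = A/P = 6.0/7.0 = 0.857143
Q = (1/0.03) * 6.0 * 0.857143^(2/3) * 0.019^0.5

24.8757 m^3/s


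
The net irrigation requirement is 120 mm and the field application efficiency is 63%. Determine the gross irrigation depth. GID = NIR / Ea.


Ea = 63% = 0.63
GID = NIR / Ea = 120 / 0.63 = 190.4762 mm

190.4762 mm


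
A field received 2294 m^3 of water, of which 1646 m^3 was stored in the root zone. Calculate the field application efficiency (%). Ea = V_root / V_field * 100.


Ea = V_root / V_field * 100 = 1646 / 2294 * 100 = 71.7524%

71.7524 %


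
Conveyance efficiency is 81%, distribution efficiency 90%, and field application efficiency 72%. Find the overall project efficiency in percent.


Ec = 0.81, Eb = 0.9, Ea = 0.72
E = 0.81 * 0.9 * 0.72 * 100 = 52.4880%

52.4880 %


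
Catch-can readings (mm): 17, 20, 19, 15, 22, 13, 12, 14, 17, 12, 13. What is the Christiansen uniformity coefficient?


mean = 15.818182 mm
MAD = 2.892562 mm
CU = (1 - 2.892562/15.818182)*100

81.7137 %


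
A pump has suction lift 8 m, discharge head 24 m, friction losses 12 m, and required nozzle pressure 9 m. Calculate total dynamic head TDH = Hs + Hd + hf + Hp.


TDH = Hs + Hd + hf + Hp = 8 + 24 + 12 + 9 = 53

53 m


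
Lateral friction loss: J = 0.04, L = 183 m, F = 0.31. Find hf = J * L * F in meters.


hf = J * L * F = 0.04 * 183 * 0.31 = 2.2692 m

2.2692 m


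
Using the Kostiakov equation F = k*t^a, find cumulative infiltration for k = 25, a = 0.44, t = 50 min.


F = k * t^a = 25 * 50^0.44
F = 25 * 5.591738

139.7935 mm


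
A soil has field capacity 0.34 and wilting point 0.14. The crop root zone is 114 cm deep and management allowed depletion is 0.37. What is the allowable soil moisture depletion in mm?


SMD = (FC - PWP) * d * MAD * 10
SMD = (0.34 - 0.14) * 114 * 0.37 * 10
SMD = 0.2000 * 114 * 0.37 * 10

84.3600 mm


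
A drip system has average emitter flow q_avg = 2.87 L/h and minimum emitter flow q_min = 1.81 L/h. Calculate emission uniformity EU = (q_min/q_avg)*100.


EU = (q_min/q_avg)*100 = (1.81/2.87)*100 = 63.0662%

63.0662 %


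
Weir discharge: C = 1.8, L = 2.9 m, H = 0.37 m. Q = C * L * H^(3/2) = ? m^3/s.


Q = C * L * H^(3/2) = 1.8 * 2.9 * 0.37^1.5 = 1.8 * 2.9 * 0.225062

1.1748 m^3/s


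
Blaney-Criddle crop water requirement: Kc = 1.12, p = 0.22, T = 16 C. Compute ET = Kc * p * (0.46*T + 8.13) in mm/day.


ET = Kc * p * (0.46*T + 8.13)
ET = 1.12 * 0.22 * (0.46*16 + 8.13)
ET = 1.12 * 0.22 * 15.4900

3.8167 mm/day


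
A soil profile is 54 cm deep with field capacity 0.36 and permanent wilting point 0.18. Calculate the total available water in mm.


AWC = (FC - PWP) * d * 10
AWC = (0.36 - 0.18) * 54 * 10
AWC = 0.1800 * 54 * 10

97.2000 mm


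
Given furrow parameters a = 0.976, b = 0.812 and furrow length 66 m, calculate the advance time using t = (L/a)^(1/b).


t = (L/a)^(1/b)
t = (66/0.976)^(1/0.812)
t = 67.622951^(1/0.812)

179.3951 min


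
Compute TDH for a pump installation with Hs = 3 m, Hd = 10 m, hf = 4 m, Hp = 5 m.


TDH = Hs + Hd + hf + Hp = 3 + 10 + 4 + 5 = 22

22 m


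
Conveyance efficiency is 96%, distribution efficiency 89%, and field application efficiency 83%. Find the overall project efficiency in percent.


Ec = 0.96, Eb = 0.89, Ea = 0.83
E = 0.96 * 0.89 * 0.83 * 100 = 70.9152%

70.9152 %


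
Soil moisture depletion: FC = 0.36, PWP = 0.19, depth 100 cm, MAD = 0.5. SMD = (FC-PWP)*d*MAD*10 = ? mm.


SMD = (FC - PWP) * d * MAD * 10
SMD = (0.36 - 0.19) * 100 * 0.5 * 10
SMD = 0.1700 * 100 * 0.5 * 10

85.0000 mm


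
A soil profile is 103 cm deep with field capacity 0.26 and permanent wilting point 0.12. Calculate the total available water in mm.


AWC = (FC - PWP) * d * 10
AWC = (0.26 - 0.12) * 103 * 10
AWC = 0.1400 * 103 * 10

144.2000 mm


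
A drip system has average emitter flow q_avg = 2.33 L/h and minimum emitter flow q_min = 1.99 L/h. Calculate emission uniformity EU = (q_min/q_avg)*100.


EU = (q_min/q_avg)*100 = (1.99/2.33)*100 = 85.4077%

85.4077 %


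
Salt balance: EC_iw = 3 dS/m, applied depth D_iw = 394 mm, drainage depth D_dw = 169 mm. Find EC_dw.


EC_dw = EC_iw * D_iw / D_dw
EC_dw = 3 * 394 / 169
EC_dw = 1182 / 169

6.9941 dS/m


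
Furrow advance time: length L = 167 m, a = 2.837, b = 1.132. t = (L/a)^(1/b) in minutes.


t = (L/a)^(1/b)
t = (167/2.837)^(1/1.132)
t = 58.864998^(1/1.132)

36.5997 min


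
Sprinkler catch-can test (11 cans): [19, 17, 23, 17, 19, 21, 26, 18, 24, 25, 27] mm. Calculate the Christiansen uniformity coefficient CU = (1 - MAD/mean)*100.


mean = 21.454545 mm
MAD = 3.223140 mm
CU = (1 - 3.223140/21.454545)*100

84.9769 %


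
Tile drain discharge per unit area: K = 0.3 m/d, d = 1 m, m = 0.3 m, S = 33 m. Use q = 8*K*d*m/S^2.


q = 8*K*d*m/S^2
q = 8*0.3*1*0.3/33^2
q = 0.7200 / 1089

6.6116e-04 m/d


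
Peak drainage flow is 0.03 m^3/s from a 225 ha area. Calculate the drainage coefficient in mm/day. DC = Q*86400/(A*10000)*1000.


DC = Q * 86400 / (A * 10000) * 1000
DC = 0.03 * 86400 / (225 * 10000) * 1000
DC = 2592000.0000 / 2250000

1.1520 mm/day


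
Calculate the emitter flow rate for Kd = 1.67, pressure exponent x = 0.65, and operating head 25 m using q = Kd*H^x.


q = Kd * H^x = 1.67 * 25^0.65 = 1.67 * 8.103283

13.5325 L/h


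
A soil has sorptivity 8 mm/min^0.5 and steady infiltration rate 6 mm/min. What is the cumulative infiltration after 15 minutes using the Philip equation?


F = S*sqrt(t) + A*t
F = 8*sqrt(15) + 6*15
F = 8*3.872983 + 90

120.9839 mm


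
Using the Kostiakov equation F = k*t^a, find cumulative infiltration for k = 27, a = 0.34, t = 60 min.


F = k * t^a = 27 * 60^0.34
F = 27 * 4.023198

108.6263 mm


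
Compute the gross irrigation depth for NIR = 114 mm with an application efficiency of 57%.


Ea = 57% = 0.57
GID = NIR / Ea = 114 / 0.57 = 200.0000 mm

200.0000 mm


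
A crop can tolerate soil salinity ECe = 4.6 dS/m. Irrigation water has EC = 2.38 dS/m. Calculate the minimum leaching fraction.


LR = ECiw / (5*ECe - ECiw)
LR = 2.38 / (5*4.6 - 2.38)
LR = 2.38 / 20.6200

0.1154


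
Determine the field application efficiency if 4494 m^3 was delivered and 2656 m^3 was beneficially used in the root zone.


Ea = V_root / V_field * 100 = 2656 / 4494 * 100 = 59.1010%

59.1010 %


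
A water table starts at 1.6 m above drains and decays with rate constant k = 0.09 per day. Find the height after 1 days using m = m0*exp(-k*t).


m = m0 * exp(-k*t)
m = 1.6 * exp(-0.09 * 1)
m = 1.6 * exp(-0.0900)

1.4623 m


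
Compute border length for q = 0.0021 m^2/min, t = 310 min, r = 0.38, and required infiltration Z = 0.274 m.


L = q*t/((1+r)*Z)
L = 0.0021*310/((1+0.38)*0.274)
L = 0.651/0.37812

1.7217 m


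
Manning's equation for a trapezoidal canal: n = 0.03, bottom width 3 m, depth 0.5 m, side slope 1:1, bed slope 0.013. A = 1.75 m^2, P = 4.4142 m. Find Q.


R = A/P = 1.75/4.4142 = 0.396448
Q = (1/0.03) * 1.75 * 0.396448^(2/3) * 0.013^0.5

3.5893 m^3/s


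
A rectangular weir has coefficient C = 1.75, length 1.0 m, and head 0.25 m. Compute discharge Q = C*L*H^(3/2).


Q = C * L * H^(3/2) = 1.75 * 1.0 * 0.25^1.5 = 1.75 * 1.0 * 0.125000

0.2188 m^3/s


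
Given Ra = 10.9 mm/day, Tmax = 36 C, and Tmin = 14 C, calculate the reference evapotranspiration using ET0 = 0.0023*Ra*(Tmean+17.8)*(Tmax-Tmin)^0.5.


Tmean = (Tmax + Tmin)/2 = (36 + 14)/2 = 25.0
ET0 = 0.0023 * 10.9 * (25.0 + 17.8) * sqrt(36 - 14)
ET0 = 0.0023 * 10.9 * 42.8 * 4.690416

5.0328 mm/day


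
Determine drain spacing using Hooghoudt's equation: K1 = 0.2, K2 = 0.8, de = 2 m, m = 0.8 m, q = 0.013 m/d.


S^2 = 8*K2*de*m/q + 4*K1*m^2/q
S^2 = 8*0.8*2*0.8/0.013 + 4*0.2*0.8^2/0.013
S = sqrt(827.0769)

28.7589 m


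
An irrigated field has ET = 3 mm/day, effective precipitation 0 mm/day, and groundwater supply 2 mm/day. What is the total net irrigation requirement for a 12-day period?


Daily deficit = ET - Pe - GW = 3 - 0 - 2 = 1 mm/day
NIR = 1 * 12 = 12 mm

12.0000 mm


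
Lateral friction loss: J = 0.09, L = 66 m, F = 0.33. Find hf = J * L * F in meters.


hf = J * L * F = 0.09 * 66 * 0.33 = 1.9602 m

1.9602 m


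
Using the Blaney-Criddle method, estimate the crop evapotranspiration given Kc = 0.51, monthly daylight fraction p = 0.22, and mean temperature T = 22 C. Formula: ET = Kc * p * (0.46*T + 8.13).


ET = Kc * p * (0.46*T + 8.13)
ET = 0.51 * 0.22 * (0.46*22 + 8.13)
ET = 0.51 * 0.22 * 18.2500

2.0476 mm/day


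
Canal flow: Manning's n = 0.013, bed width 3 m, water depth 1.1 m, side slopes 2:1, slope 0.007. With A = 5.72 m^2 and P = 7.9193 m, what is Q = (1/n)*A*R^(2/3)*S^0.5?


R = A/P = 5.72/7.9193 = 0.722286
Q = (1/0.013) * 5.72 * 0.722286^(2/3) * 0.007^0.5

29.6352 m^3/s


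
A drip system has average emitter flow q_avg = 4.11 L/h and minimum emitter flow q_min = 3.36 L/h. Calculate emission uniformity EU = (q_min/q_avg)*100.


EU = (q_min/q_avg)*100 = (3.36/4.11)*100 = 81.7518%

81.7518 %


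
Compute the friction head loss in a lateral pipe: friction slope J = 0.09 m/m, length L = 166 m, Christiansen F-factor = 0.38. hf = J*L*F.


hf = J * L * F = 0.09 * 166 * 0.38 = 5.6772 m

5.6772 m


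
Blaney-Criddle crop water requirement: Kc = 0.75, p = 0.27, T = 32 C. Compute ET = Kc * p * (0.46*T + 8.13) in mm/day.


ET = Kc * p * (0.46*T + 8.13)
ET = 0.75 * 0.27 * (0.46*32 + 8.13)
ET = 0.75 * 0.27 * 22.8500

4.6271 mm/day


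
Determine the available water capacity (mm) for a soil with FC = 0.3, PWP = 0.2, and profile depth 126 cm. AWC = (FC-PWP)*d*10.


AWC = (FC - PWP) * d * 10
AWC = (0.3 - 0.2) * 126 * 10
AWC = 0.1000 * 126 * 10

126.0000 mm


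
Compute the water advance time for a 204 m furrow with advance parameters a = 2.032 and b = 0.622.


t = (L/a)^(1/b)
t = (204/2.032)^(1/0.622)
t = 100.393701^(1/0.622)

1652.6375 min


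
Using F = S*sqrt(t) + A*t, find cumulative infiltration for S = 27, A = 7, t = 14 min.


F = S*sqrt(t) + A*t
F = 27*sqrt(14) + 7*14
F = 27*3.741657 + 98

199.0247 mm


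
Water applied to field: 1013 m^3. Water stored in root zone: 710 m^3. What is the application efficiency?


Ea = V_root / V_field * 100 = 710 / 1013 * 100 = 70.0888%

70.0888 %


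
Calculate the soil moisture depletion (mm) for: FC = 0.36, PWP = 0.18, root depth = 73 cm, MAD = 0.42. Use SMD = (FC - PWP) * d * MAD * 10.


SMD = (FC - PWP) * d * MAD * 10
SMD = (0.36 - 0.18) * 73 * 0.42 * 10
SMD = 0.1800 * 73 * 0.42 * 10

55.1880 mm


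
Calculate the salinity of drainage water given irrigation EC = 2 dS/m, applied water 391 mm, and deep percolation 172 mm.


EC_dw = EC_iw * D_iw / D_dw
EC_dw = 2 * 391 / 172
EC_dw = 782 / 172

4.5465 dS/m


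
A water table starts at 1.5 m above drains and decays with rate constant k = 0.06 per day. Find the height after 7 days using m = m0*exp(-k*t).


m = m0 * exp(-k*t)
m = 1.5 * exp(-0.06 * 7)
m = 1.5 * exp(-0.4200)

0.9856 m


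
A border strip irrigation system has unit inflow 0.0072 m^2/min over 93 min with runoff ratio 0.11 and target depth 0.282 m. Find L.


L = q*t/((1+r)*Z)
L = 0.0072*93/((1+0.11)*0.282)
L = 0.6696/0.31302

2.1392 m


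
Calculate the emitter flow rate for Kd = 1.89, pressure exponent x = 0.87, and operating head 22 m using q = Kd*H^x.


q = Kd * H^x = 1.89 * 22^0.87 = 1.89 * 14.719997

27.8208 L/h


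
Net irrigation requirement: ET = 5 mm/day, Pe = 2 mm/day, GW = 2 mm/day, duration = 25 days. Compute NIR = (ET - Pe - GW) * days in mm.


Daily deficit = ET - Pe - GW = 5 - 2 - 2 = 1 mm/day
NIR = 1 * 25 = 25 mm

25.0000 mm


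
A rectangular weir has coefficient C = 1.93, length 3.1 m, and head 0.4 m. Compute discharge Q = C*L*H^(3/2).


Q = C * L * H^(3/2) = 1.93 * 3.1 * 0.4^1.5 = 1.93 * 3.1 * 0.252982

1.5136 m^3/s


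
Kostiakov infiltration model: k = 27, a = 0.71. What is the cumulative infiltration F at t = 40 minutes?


F = k * t^a = 27 * 40^0.71
F = 27 * 13.723428

370.5326 mm


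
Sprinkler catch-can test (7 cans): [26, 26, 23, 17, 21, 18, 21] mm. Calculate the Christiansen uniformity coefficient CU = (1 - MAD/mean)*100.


mean = 21.714286 mm
MAD = 2.816327 mm
CU = (1 - 2.816327/21.714286)*100

87.0301 %


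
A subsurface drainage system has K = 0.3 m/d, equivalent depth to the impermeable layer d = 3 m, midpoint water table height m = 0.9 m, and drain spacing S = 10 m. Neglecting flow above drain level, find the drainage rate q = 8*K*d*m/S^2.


q = 8*K*d*m/S^2
q = 8*0.3*3*0.9/10^2
q = 6.4800 / 100

0.0648 m/d


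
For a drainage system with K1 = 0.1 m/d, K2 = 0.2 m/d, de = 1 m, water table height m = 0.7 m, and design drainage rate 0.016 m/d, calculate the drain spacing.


S^2 = 8*K2*de*m/q + 4*K1*m^2/q
S^2 = 8*0.2*1*0.7/0.016 + 4*0.1*0.7^2/0.016
S = sqrt(82.2500)

9.0692 m


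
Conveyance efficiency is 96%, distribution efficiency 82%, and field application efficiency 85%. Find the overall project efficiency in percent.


Ec = 0.96, Eb = 0.82, Ea = 0.85
E = 0.96 * 0.82 * 0.85 * 100 = 66.9120%

66.9120 %


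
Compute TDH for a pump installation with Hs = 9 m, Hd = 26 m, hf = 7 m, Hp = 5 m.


TDH = Hs + Hd + hf + Hp = 9 + 26 + 7 + 5 = 47

47 m


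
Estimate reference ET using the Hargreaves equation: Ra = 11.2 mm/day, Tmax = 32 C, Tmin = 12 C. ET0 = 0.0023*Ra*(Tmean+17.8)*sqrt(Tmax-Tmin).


Tmean = (Tmax + Tmin)/2 = (32 + 12)/2 = 22.0
ET0 = 0.0023 * 11.2 * (22.0 + 17.8) * sqrt(32 - 12)
ET0 = 0.0023 * 11.2 * 39.8 * 4.472136

4.5850 mm/day


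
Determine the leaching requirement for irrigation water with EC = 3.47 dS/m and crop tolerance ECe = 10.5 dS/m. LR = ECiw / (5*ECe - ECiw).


LR = ECiw / (5*ECe - ECiw)
LR = 3.47 / (5*10.5 - 3.47)
LR = 3.47 / 49.0300

0.0708


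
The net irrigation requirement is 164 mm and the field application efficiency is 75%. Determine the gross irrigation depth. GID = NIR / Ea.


Ea = 75% = 0.75
GID = NIR / Ea = 164 / 0.75 = 218.6667 mm

218.6667 mm


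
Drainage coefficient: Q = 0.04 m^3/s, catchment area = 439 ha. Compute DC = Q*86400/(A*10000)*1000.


DC = Q * 86400 / (A * 10000) * 1000
DC = 0.04 * 86400 / (439 * 10000) * 1000
DC = 3456000.0000 / 4390000

0.7872 mm/day


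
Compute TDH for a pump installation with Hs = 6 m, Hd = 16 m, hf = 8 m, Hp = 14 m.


TDH = Hs + Hd + hf + Hp = 6 + 16 + 8 + 14 = 44

44 m


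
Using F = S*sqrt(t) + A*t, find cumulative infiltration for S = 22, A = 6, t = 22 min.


F = S*sqrt(t) + A*t
F = 22*sqrt(22) + 6*22
F = 22*4.690416 + 132

235.1892 mm


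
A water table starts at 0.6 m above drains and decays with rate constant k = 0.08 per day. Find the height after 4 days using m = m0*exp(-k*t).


m = m0 * exp(-k*t)
m = 0.6 * exp(-0.08 * 4)
m = 0.6 * exp(-0.3200)

0.4357 m


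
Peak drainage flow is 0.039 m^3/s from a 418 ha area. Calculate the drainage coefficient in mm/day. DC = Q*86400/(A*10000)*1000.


DC = Q * 86400 / (A * 10000) * 1000
DC = 0.039 * 86400 / (418 * 10000) * 1000
DC = 3369600.0000 / 4180000

0.8061 mm/day


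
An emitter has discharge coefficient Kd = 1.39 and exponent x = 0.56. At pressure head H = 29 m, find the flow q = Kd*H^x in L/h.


q = Kd * H^x = 1.39 * 29^0.56 = 1.39 * 6.590872

9.1613 L/h


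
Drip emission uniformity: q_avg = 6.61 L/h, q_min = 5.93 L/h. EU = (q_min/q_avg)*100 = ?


EU = (q_min/q_avg)*100 = (5.93/6.61)*100 = 89.7126%

89.7126 %


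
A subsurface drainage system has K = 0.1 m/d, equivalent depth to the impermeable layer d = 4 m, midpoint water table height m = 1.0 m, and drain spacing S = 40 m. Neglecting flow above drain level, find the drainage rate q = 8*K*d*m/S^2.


q = 8*K*d*m/S^2
q = 8*0.1*4*1.0/40^2
q = 3.2000 / 1600

0.0020 m/d


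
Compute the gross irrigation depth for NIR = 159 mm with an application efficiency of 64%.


Ea = 64% = 0.64
GID = NIR / Ea = 159 / 0.64 = 248.4375 mm

248.4375 mm


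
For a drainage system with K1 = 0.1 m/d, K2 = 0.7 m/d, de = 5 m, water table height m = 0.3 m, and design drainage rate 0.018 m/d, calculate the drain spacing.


S^2 = 8*K2*de*m/q + 4*K1*m^2/q
S^2 = 8*0.7*5*0.3/0.018 + 4*0.1*0.3^2/0.018
S = sqrt(468.6667)

21.6487 m


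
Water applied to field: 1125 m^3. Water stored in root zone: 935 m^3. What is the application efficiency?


Ea = V_root / V_field * 100 = 935 / 1125 * 100 = 83.1111%

83.1111 %


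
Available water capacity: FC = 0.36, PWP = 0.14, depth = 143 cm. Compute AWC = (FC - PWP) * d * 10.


AWC = (FC - PWP) * d * 10
AWC = (0.36 - 0.14) * 143 * 10
AWC = 0.2200 * 143 * 10

314.6000 mm


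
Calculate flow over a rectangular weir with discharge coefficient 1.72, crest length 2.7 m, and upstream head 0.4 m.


Q = C * L * H^(3/2) = 1.72 * 2.7 * 0.4^1.5 = 1.72 * 2.7 * 0.252982

1.1748 m^3/s


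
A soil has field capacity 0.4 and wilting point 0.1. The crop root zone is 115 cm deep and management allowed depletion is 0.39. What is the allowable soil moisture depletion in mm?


SMD = (FC - PWP) * d * MAD * 10
SMD = (0.4 - 0.1) * 115 * 0.39 * 10
SMD = 0.3000 * 115 * 0.39 * 10

134.5500 mm


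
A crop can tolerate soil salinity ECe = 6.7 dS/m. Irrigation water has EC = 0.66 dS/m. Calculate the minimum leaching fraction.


LR = ECiw / (5*ECe - ECiw)
LR = 0.66 / (5*6.7 - 0.66)
LR = 0.66 / 32.8400

0.0201


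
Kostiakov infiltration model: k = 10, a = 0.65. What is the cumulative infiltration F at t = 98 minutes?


F = k * t^a = 10 * 98^0.65
F = 10 * 19.692323

196.9232 mm


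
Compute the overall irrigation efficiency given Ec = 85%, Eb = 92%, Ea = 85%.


Ec = 0.85, Eb = 0.92, Ea = 0.85
E = 0.85 * 0.92 * 0.85 * 100 = 66.4700%

66.4700 %


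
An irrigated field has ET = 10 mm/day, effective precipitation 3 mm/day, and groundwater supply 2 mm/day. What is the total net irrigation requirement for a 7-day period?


Daily deficit = ET - Pe - GW = 10 - 3 - 2 = 5 mm/day
NIR = 5 * 7 = 35 mm

35.0000 mm


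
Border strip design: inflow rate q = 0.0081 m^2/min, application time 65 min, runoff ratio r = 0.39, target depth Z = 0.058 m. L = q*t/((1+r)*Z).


L = q*t/((1+r)*Z)
L = 0.0081*65/((1+0.39)*0.058)
L = 0.5265/0.08062

6.5306 m


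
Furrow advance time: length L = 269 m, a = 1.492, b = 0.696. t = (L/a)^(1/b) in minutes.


t = (L/a)^(1/b)
t = (269/1.492)^(1/0.696)
t = 180.294906^(1/0.696)

1743.2334 min


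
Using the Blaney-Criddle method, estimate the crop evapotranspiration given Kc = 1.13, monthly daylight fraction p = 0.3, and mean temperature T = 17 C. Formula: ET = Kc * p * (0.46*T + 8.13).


ET = Kc * p * (0.46*T + 8.13)
ET = 1.13 * 0.3 * (0.46*17 + 8.13)
ET = 1.13 * 0.3 * 15.9500

5.4070 mm/day


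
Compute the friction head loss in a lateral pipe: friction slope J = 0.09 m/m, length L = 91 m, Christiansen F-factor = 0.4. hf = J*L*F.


hf = J * L * F = 0.09 * 91 * 0.4 = 3.2760 m

3.2760 m


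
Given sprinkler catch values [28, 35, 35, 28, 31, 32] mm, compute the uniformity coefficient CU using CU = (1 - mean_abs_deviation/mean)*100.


mean = 31.500000 mm
MAD = 2.500000 mm
CU = (1 - 2.500000/31.500000)*100

92.0635 %


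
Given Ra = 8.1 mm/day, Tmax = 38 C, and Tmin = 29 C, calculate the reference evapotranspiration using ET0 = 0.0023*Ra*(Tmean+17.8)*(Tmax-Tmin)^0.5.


Tmean = (Tmax + Tmin)/2 = (38 + 29)/2 = 33.5
ET0 = 0.0023 * 8.1 * (33.5 + 17.8) * sqrt(38 - 29)
ET0 = 0.0023 * 8.1 * 51.3 * 3.000000

2.8672 mm/day


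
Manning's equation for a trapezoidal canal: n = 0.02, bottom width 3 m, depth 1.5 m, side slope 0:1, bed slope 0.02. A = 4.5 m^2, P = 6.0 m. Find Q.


R = A/P = 4.5/6.0 = 0.750000
Q = (1/0.02) * 4.5 * 0.750000^(2/3) * 0.02^0.5

26.2667 m^3/s


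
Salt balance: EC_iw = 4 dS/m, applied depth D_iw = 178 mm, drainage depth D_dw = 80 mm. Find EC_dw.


EC_dw = EC_iw * D_iw / D_dw
EC_dw = 4 * 178 / 80
EC_dw = 712 / 80

8.9000 dS/m


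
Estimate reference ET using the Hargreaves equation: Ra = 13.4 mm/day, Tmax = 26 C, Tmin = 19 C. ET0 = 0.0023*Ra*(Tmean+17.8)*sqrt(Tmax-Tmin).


Tmean = (Tmax + Tmin)/2 = (26 + 19)/2 = 22.5
ET0 = 0.0023 * 13.4 * (22.5 + 17.8) * sqrt(26 - 19)
ET0 = 0.0023 * 13.4 * 40.3 * 2.645751

3.2861 mm/day


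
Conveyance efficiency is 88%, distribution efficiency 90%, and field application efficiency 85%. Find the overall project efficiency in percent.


Ec = 0.88, Eb = 0.9, Ea = 0.85
E = 0.88 * 0.9 * 0.85 * 100 = 67.3200%

67.3200 %


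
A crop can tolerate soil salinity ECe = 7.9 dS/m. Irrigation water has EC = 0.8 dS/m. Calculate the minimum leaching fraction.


LR = ECiw / (5*ECe - ECiw)
LR = 0.8 / (5*7.9 - 0.8)
LR = 0.8 / 38.7000

0.0207


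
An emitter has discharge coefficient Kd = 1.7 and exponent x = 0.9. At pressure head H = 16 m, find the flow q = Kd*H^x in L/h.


q = Kd * H^x = 1.7 * 16^0.9 = 1.7 * 12.125733

20.6137 L/h


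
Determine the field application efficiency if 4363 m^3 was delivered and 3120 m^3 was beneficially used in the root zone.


Ea = V_root / V_field * 100 = 3120 / 4363 * 100 = 71.5104%

71.5104 %


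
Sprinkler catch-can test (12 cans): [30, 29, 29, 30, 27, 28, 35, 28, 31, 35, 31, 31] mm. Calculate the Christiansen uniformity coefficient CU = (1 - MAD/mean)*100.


mean = 30.333333 mm
MAD = 1.888889 mm
CU = (1 - 1.888889/30.333333)*100

93.7729 %


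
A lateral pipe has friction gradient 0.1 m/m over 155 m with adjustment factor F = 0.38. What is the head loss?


hf = J * L * F = 0.1 * 155 * 0.38 = 5.8900 m

5.8900 m


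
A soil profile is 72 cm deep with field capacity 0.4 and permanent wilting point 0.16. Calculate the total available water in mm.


AWC = (FC - PWP) * d * 10
AWC = (0.4 - 0.16) * 72 * 10
AWC = 0.2400 * 72 * 10

172.8000 mm


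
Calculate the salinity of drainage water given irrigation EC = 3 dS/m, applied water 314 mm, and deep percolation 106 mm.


EC_dw = EC_iw * D_iw / D_dw
EC_dw = 3 * 314 / 106
EC_dw = 942 / 106

8.8868 dS/m


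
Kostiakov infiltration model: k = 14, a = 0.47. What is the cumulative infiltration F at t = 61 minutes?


F = k * t^a = 14 * 61^0.47
F = 14 * 6.904067

96.6569 mm


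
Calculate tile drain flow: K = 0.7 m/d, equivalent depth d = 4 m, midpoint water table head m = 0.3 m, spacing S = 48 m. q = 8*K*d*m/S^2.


q = 8*K*d*m/S^2
q = 8*0.7*4*0.3/48^2
q = 6.7200 / 2304

0.0029 m/d


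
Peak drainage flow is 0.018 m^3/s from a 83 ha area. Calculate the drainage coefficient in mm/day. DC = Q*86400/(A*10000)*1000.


DC = Q * 86400 / (A * 10000) * 1000
DC = 0.018 * 86400 / (83 * 10000) * 1000
DC = 1555200.0000 / 830000

1.8737 mm/day


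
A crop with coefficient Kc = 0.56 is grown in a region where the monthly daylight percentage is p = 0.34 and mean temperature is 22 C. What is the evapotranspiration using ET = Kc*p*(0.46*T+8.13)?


ET = Kc * p * (0.46*T + 8.13)
ET = 0.56 * 0.34 * (0.46*22 + 8.13)
ET = 0.56 * 0.34 * 18.2500

3.4748 mm/day


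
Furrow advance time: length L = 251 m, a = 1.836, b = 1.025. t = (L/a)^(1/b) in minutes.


t = (L/a)^(1/b)
t = (251/1.836)^(1/1.025)
t = 136.710240^(1/1.025)

121.2574 min


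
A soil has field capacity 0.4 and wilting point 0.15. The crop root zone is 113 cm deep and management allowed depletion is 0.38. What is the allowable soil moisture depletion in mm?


SMD = (FC - PWP) * d * MAD * 10
SMD = (0.4 - 0.15) * 113 * 0.38 * 10
SMD = 0.2500 * 113 * 0.38 * 10

107.3500 mm


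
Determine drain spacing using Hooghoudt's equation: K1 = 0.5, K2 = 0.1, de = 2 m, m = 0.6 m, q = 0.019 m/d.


S^2 = 8*K2*de*m/q + 4*K1*m^2/q
S^2 = 8*0.1*2*0.6/0.019 + 4*0.5*0.6^2/0.019
S = sqrt(88.4211)

9.4032 m


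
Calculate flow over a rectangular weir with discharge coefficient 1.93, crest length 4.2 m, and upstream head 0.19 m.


Q = C * L * H^(3/2) = 1.93 * 4.2 * 0.19^1.5 = 1.93 * 4.2 * 0.082819

0.6713 m^3/s


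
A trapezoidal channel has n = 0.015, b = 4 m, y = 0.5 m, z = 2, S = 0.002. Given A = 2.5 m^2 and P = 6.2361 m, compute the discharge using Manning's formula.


R = A/P = 2.5/6.2361 = 0.400892
Q = (1/0.015) * 2.5 * 0.400892^(2/3) * 0.002^0.5

4.0524 m^3/s


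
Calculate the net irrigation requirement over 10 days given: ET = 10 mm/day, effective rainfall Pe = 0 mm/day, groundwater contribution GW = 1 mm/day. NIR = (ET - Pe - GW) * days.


Daily deficit = ET - Pe - GW = 10 - 0 - 1 = 9 mm/day
NIR = 9 * 10 = 90 mm

90.0000 mm


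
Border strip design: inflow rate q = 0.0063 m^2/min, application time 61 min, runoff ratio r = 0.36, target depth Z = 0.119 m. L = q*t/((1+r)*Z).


L = q*t/((1+r)*Z)
L = 0.0063*61/((1+0.36)*0.119)
L = 0.3843/0.16184

2.3746 m


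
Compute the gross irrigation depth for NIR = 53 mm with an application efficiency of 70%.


Ea = 70% = 0.7
GID = NIR / Ea = 53 / 0.7 = 75.7143 mm

75.7143 mm


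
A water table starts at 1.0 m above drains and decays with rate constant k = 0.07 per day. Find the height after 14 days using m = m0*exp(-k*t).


m = m0 * exp(-k*t)
m = 1.0 * exp(-0.07 * 14)
m = 1.0 * exp(-0.9800)

0.3753 m


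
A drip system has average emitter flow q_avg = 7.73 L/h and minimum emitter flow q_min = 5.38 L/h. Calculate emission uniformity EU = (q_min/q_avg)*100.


EU = (q_min/q_avg)*100 = (5.38/7.73)*100 = 69.5990%

69.5990 %


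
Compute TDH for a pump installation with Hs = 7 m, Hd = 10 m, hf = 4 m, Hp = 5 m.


TDH = Hs + Hd + hf + Hp = 7 + 10 + 4 + 5 = 26

26 m


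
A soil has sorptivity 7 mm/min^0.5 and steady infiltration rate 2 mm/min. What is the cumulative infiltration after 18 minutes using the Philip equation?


F = S*sqrt(t) + A*t
F = 7*sqrt(18) + 2*18
F = 7*4.242641 + 36

65.6985 mm


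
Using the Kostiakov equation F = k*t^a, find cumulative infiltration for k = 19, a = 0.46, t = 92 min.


F = k * t^a = 19 * 92^0.46
F = 19 * 8.004651

152.0884 mm


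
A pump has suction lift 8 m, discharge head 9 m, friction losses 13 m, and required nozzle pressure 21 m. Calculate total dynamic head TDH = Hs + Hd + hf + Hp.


TDH = Hs + Hd + hf + Hp = 8 + 9 + 13 + 21 = 51

51 m


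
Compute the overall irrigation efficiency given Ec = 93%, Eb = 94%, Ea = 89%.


Ec = 0.93, Eb = 0.94, Ea = 0.89
E = 0.93 * 0.94 * 0.89 * 100 = 77.8038%

77.8038 %


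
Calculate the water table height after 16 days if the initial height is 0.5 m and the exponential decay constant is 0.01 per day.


m = m0 * exp(-k*t)
m = 0.5 * exp(-0.01 * 16)
m = 0.5 * exp(-0.1600)

0.4261 m


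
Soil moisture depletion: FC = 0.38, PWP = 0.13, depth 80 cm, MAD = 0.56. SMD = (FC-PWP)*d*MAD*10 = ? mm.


SMD = (FC - PWP) * d * MAD * 10
SMD = (0.38 - 0.13) * 80 * 0.56 * 10
SMD = 0.2500 * 80 * 0.56 * 10

112.0000 mm


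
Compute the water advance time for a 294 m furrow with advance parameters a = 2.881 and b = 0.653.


t = (L/a)^(1/b)
t = (294/2.881)^(1/0.653)
t = 102.047900^(1/0.653)

1191.9818 min


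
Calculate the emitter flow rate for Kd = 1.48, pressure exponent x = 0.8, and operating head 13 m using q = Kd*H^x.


q = Kd * H^x = 1.48 * 13^0.8 = 1.48 * 7.783137

11.5190 L/h


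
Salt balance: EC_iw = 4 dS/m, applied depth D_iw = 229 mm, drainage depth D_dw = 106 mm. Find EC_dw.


EC_dw = EC_iw * D_iw / D_dw
EC_dw = 4 * 229 / 106
EC_dw = 916 / 106

8.6415 dS/m


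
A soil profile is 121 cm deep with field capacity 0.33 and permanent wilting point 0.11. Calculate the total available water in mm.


AWC = (FC - PWP) * d * 10
AWC = (0.33 - 0.11) * 121 * 10
AWC = 0.2200 * 121 * 10

266.2000 mm


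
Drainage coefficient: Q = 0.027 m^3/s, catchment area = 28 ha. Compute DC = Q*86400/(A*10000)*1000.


DC = Q * 86400 / (A * 10000) * 1000
DC = 0.027 * 86400 / (28 * 10000) * 1000
DC = 2332800.0000 / 280000

8.3314 mm/day


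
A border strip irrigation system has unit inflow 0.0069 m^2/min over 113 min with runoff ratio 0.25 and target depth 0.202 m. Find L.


L = q*t/((1+r)*Z)
L = 0.0069*113/((1+0.25)*0.202)
L = 0.7797/0.2525

3.0879 m


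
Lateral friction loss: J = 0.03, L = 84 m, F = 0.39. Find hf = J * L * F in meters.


hf = J * L * F = 0.03 * 84 * 0.39 = 0.9828 m

0.9828 m


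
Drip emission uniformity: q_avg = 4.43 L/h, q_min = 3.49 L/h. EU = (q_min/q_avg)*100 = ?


EU = (q_min/q_avg)*100 = (3.49/4.43)*100 = 78.7810%

78.7810 %


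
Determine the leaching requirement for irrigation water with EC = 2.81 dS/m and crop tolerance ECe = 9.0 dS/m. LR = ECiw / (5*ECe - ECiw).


LR = ECiw / (5*ECe - ECiw)
LR = 2.81 / (5*9.0 - 2.81)
LR = 2.81 / 42.1900

0.0666


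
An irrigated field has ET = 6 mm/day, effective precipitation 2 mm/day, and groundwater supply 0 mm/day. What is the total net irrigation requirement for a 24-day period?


Daily deficit = ET - Pe - GW = 6 - 2 - 0 = 4 mm/day
NIR = 4 * 24 = 96 mm

96.0000 mm


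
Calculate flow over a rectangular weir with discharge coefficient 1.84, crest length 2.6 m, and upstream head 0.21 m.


Q = C * L * H^(3/2) = 1.84 * 2.6 * 0.21^1.5 = 1.84 * 2.6 * 0.096234

0.4604 m^3/s


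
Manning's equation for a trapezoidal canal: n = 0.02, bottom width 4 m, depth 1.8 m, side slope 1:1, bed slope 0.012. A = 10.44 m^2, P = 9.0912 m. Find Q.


R = A/P = 10.44/9.0912 = 1.148363
Q = (1/0.02) * 10.44 * 1.148363^(2/3) * 0.012^0.5

62.7067 m^3/s


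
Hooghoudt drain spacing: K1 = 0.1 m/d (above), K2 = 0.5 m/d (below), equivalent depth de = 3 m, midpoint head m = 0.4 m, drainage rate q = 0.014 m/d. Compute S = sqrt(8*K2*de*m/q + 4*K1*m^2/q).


S^2 = 8*K2*de*m/q + 4*K1*m^2/q
S^2 = 8*0.5*3*0.4/0.014 + 4*0.1*0.4^2/0.014
S = sqrt(347.4286)

18.6394 m


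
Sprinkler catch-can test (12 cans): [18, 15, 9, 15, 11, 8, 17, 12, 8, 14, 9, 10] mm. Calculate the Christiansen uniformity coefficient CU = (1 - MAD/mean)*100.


mean = 12.166667 mm
MAD = 3.027778 mm
CU = (1 - 3.027778/12.166667)*100

75.1142 %


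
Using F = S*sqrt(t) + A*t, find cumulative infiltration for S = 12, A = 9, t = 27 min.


F = S*sqrt(t) + A*t
F = 12*sqrt(27) + 9*27
F = 12*5.196152 + 243

305.3538 mm


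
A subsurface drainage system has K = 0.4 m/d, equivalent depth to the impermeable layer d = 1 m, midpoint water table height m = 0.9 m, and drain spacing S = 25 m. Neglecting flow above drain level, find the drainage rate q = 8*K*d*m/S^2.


q = 8*K*d*m/S^2
q = 8*0.4*1*0.9/25^2
q = 2.8800 / 625

0.0046 m/d


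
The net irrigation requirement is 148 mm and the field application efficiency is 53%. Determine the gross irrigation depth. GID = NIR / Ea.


Ea = 53% = 0.53
GID = NIR / Ea = 148 / 0.53 = 279.2453 mm

279.2453 mm


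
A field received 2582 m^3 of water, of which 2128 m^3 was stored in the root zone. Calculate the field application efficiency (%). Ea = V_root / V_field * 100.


Ea = V_root / V_field * 100 = 2128 / 2582 * 100 = 82.4167%

82.4167 %


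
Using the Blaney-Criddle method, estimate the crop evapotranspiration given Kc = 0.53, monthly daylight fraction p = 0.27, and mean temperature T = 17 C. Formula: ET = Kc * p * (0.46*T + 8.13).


ET = Kc * p * (0.46*T + 8.13)
ET = 0.53 * 0.27 * (0.46*17 + 8.13)
ET = 0.53 * 0.27 * 15.9500

2.2824 mm/day


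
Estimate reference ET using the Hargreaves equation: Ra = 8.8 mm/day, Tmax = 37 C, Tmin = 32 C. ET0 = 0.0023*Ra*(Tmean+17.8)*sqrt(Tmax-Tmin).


Tmean = (Tmax + Tmin)/2 = (37 + 32)/2 = 34.5
ET0 = 0.0023 * 8.8 * (34.5 + 17.8) * sqrt(37 - 32)
ET0 = 0.0023 * 8.8 * 52.3 * 2.236068

2.3670 mm/day


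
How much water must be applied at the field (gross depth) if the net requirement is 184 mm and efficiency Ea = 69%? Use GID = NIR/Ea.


Ea = 69% = 0.69
GID = NIR / Ea = 184 / 0.69 = 266.6667 mm

266.6667 mm
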